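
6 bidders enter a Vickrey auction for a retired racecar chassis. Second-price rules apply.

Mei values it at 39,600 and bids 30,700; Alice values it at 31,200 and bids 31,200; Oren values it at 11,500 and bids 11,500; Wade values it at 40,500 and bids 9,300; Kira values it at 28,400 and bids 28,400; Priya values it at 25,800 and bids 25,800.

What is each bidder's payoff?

Bids in descending order: Alice 31,200; Mei 30,700; Kira 28,400; Priya 25,800; Oren 11,500; Wade 9,300.
Alice has the top bid and wins; the price is the second-highest bid, 30,700.
Alice's payoff = 31,200 − 30,700 = 500. All other bidders lose, so their payoff is 0.

Mei 0, Alice 500, Oren 0, Wade 0, Kira 0, Priya 0.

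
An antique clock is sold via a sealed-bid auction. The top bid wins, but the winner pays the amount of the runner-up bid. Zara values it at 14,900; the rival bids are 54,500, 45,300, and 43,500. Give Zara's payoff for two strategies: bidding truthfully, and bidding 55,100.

(a) 0  (b) -39,600

The highest competing bid is 54,500.
Bidding truthfully at 14,900: the top bid is 54,500 (a rival), so Zara loses. Payoff = 0.
Bidding 55,100: Zara has the top bid, wins, and pays the second-highest bid 54,500. Payoff = 14,900 − 54,500 = -39,600.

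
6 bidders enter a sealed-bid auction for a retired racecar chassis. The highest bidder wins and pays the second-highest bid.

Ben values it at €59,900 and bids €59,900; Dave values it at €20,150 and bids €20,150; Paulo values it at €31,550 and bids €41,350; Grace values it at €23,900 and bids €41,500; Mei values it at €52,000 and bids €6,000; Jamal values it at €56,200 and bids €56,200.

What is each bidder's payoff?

Ordered from highest: Ben €59,900; Jamal €56,200; Grace €41,500; Paulo €41,350; Dave €20,150; Mei €6,000.
Ben has the top bid and wins; the price is the second-highest bid, €56,200.
Ben's payoff = €59,900 − €56,200 = €3,700. All other bidders lose, so their payoff is 0.

Payoffs: Ben €3,700, Dave €0, Paulo €0, Grace €0, Mei €0, Jamal €0.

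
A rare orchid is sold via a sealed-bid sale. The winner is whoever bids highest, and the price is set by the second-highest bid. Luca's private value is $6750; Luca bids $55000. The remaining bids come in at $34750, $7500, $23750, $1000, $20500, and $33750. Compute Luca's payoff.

Highest competing bid: $34750.
Luca's bid $55000 is the highest overall, so Luca wins and pays the second-highest bid, $34750.
Payoff = value − price = $6750 − $34750 = -$28000.

Luca's payoff: -$28000.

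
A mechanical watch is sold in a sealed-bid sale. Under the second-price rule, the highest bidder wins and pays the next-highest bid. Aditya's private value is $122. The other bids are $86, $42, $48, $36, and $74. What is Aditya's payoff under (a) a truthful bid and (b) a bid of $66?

The highest competing bid is $86.
Bidding truthfully at $122: Aditya has the top bid, wins, and pays the second-highest bid $86. Payoff = $122 − $86 = $36.
Bidding $66: the top bid is $86 (a rival), so Aditya loses. Payoff = $0.

(a) $36  (b) $0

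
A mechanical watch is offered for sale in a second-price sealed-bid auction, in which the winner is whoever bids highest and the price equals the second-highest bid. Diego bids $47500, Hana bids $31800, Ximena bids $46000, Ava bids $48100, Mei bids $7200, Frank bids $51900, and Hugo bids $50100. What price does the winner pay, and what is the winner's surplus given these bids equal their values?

Ordered from highest: Frank $51900, then Hugo $50100, then Ava $48100, then Diego $47500, then Ximena $46000, then Hana $31800, then Mei $7200.
Frank is the highest bidder, so Frank wins.
Under the second-price rule, the price is the second-highest bid: $50100.
Surplus = $51900 − $50100 = $1800.

The winner pays $50100 for a surplus of $1800.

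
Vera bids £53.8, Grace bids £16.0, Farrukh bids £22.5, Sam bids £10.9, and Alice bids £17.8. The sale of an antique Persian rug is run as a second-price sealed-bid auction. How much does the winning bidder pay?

Ranking the bids: Vera £53.8; Farrukh £22.5; Alice £17.8; Grace £16.0; Sam £10.9.
Vera has the highest bid, so Vera wins.
The second-highest bid is £22.5, so that is what Vera pays.

The winner pays £22.5.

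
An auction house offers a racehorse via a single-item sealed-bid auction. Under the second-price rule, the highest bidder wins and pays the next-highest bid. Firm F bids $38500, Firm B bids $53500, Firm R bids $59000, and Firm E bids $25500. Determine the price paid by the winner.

Bids in descending order: Firm R $59000 > Firm B $53500 > Firm F $38500 > Firm E $25500.
Firm R has the highest bid, so Firm R wins.
The second-highest bid is $53500, so that is what Firm R pays.

The winner pays $53500.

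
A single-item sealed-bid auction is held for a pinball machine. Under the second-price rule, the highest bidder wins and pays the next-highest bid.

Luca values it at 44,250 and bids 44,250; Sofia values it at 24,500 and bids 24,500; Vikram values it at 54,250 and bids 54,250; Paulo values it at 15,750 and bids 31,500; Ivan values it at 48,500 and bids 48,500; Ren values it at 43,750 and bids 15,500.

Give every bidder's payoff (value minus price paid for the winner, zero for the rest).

Luca 0, Sofia 0, Vikram 5,750, Paulo 0, Ivan 0, Ren 0.

Ordered from highest: Vikram 54,250 > Ivan 48,500 > Luca 44,250 > Paulo 31,500 > Sofia 24,500 > Ren 15,500.
Vikram has the top bid and wins; the price is the second-highest bid, 48,500.
Vikram's payoff = 54,250 − 48,500 = 5,750. All other bidders lose, so their payoff is 0.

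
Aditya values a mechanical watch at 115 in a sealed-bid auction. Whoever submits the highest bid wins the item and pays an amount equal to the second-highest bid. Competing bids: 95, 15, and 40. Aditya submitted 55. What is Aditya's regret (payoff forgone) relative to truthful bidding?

20

The highest competing bid is 95.
Bidding truthfully at 115: Aditya has the top bid, wins, and pays the second-highest bid 95. Payoff = 115 − 95 = 20.
Bidding 55: the top bid is 95 (a rival), so Aditya loses. Payoff = 0.
Regret = truthful payoff − actual payoff = 20 − 0 = 20.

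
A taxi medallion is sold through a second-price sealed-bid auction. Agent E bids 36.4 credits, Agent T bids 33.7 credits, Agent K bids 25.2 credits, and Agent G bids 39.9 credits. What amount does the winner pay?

Bids in descending order: Agent G 39.9 credits > Agent E 36.4 credits > Agent T 33.7 credits > Agent K 25.2 credits.
Agent G has the highest bid, so Agent G wins.
The second-highest bid is 36.4 credits, so that is what Agent G pays.

The winner pays 36.4 credits.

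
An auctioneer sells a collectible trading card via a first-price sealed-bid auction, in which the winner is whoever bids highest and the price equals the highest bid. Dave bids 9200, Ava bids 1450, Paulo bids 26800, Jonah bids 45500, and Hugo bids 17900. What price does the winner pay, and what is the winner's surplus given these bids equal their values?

Ranking the bids: Jonah 45500 > Paulo 26800 > Hugo 17900 > Dave 9200 > Ava 1450.
Jonah is the highest bidder, so Jonah wins.
Under the first-price rule, the price is the highest bid: 45500.
Surplus = 45500 − 45500 = 0.

Price 45500; surplus 0.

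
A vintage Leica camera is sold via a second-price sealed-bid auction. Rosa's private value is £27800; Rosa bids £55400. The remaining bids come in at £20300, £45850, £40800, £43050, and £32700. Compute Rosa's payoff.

Payoff = -£18050.

Highest competing bid: £45850.
Rosa's bid £55400 is the highest overall, so Rosa wins and pays the second-highest bid, £45850.
Payoff = value − price = £27800 − £45850 = -£18050.
Overbidding won the item at a price above value — truthful bidding would have avoided this loss.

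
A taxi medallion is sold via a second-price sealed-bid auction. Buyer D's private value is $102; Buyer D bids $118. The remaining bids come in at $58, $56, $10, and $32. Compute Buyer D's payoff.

Payoff = $44.

Highest competing bid: $58.
Buyer D's bid $118 is the highest overall, so Buyer D wins and pays the second-highest bid, $58.
Payoff = value − price = $102 − $58 = $44.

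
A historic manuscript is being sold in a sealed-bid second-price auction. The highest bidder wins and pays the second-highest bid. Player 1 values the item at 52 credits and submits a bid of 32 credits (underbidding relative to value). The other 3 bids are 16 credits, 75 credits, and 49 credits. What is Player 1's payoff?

The bidder's payoff: 0 credits.

Highest competing bid: 75 credits.
Player 1's bid 32 credits is not the highest, so Player 1 loses, pays nothing, and earns zero payoff.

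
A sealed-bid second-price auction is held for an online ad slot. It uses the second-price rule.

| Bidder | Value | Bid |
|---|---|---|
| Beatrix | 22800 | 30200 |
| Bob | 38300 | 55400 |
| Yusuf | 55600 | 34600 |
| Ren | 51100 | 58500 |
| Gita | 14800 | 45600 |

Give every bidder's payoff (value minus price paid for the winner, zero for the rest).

Payoffs: Beatrix 0, Bob 0, Yusuf 0, Ren -4300, Gita 0.

Sorted high to low: Ren 58500; Bob 55400; Gita 45600; Yusuf 34600; Beatrix 30200.
Ren has the top bid and wins; the price is the second-highest bid, 55400.
Ren's payoff = 51100 − 55400 = -4300. All other bidders lose, so their payoff is 0.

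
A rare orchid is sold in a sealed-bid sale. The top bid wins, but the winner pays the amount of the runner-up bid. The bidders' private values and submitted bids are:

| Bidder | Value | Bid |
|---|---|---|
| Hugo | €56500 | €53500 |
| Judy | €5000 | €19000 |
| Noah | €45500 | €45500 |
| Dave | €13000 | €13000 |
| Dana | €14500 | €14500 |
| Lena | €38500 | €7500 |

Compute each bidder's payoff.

Ordered from highest: Hugo €53500, then Noah €45500, then Judy €19000, then Dana €14500, then Dave €13000, then Lena €7500.
Hugo has the top bid and wins; the price is the second-highest bid, €45500.
Hugo's payoff = €56500 − €45500 = €11000. All other bidders lose, so their payoff is 0.

Hugo €11000, Judy €0, Noah €0, Dave €0, Dana €0, Lena €0.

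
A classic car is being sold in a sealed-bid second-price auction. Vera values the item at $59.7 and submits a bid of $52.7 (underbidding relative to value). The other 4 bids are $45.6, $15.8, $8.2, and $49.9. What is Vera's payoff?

Highest competing bid: $49.9.
Vera's bid $52.7 is the highest overall, so Vera wins and pays the second-highest bid, $49.9.
Payoff = value − price = $59.7 − $49.9 = $9.8.

Vera's payoff: $9.8.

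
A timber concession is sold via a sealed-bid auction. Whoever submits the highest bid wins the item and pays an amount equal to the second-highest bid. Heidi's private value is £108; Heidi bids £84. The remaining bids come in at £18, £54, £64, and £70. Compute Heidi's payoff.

Highest competing bid: £70.
Heidi's bid £84 is the highest overall, so Heidi wins and pays the second-highest bid, £70.
Payoff = value − price = £108 − £70 = £38.

Payoff = £38.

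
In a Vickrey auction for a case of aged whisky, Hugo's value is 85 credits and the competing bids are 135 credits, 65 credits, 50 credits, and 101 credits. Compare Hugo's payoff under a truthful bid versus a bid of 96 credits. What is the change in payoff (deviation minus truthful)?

The highest competing bid is 135 credits.
Bidding truthfully at 85 credits: the top bid is 135 credits (a rival), so Hugo loses. Payoff = 0 credits.
Bidding 96 credits: the top bid is 135 credits (a rival), so Hugo loses. Payoff = 0 credits.
Change = 0 credits − 0 credits = 0 credits.

Payoff change: 0 credits.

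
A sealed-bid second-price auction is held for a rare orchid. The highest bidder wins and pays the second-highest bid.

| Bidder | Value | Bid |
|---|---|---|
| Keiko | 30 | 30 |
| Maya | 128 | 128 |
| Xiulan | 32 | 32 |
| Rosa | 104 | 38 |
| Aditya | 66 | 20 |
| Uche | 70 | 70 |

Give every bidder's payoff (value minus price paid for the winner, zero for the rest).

Bids in descending order: Maya 128, then Uche 70, then Rosa 38, then Xiulan 32, then Keiko 30, then Aditya 20.
Maya has the top bid and wins; the price is the second-highest bid, 70.
Maya's payoff = 128 − 70 = 58. All other bidders lose, so their payoff is 0.

Payoffs: Keiko 0, Maya 58, Xiulan 0, Rosa 0, Aditya 0, Uche 0.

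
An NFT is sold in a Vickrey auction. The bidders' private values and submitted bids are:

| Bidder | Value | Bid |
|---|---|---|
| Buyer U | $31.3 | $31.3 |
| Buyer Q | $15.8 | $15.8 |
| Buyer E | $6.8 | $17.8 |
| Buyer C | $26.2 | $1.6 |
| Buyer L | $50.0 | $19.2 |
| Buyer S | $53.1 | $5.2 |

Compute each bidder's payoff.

Ranking the bids: Buyer U $31.3, then Buyer L $19.2, then Buyer E $17.8, then Buyer Q $15.8, then Buyer S $5.2, then Buyer C $1.6.
Buyer U has the top bid and wins; the price is the second-highest bid, $19.2.
Buyer U's payoff = $31.3 − $19.2 = $12.1. All other bidders lose, so their payoff is 0.

Payoffs: Buyer U $12.1, Buyer Q $0.0, Buyer E $0.0, Buyer C $0.0, Buyer L $0.0, Buyer S $0.0.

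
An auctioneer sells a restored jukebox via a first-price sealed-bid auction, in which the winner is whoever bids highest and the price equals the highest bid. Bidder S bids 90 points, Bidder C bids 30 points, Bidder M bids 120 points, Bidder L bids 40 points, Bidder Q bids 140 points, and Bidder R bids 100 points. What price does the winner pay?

Sorted high to low: Bidder Q 140 points, then Bidder M 120 points, then Bidder R 100 points, then Bidder S 90 points, then Bidder L 40 points, then Bidder C 30 points.
Bidder Q is the highest bidder, so Bidder Q wins.
Under the first-price rule, the price is the highest bid: 140 points.

The winner pays 140 points.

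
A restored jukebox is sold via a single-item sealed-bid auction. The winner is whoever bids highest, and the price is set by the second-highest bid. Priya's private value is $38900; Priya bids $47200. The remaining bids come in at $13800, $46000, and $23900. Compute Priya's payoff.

Highest competing bid: $46000.
Priya's bid $47200 is the highest overall, so Priya wins and pays the second-highest bid, $46000.
Payoff = value − price = $38900 − $46000 = -$7100.

-$7100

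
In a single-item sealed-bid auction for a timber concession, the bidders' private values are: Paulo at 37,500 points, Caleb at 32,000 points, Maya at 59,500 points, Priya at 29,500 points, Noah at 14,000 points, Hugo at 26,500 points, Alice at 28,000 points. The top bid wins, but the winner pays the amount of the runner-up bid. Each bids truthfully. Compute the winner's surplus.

Bids in descending order: Maya 59,500 points > Paulo 37,500 points > Caleb 32,000 points > Priya 29,500 points > Alice 28,000 points > Hugo 26,500 points > Noah 14,000 points.
Maya wins with the top bid and pays the second-highest, 37,500 points.
Surplus = 59,500 points − 37,500 points = 22,000 points.

22,000 points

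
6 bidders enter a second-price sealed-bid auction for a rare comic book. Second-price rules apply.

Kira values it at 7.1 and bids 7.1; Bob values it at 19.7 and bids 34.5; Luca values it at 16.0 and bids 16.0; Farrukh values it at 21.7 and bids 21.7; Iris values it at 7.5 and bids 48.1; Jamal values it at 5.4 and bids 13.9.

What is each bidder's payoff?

Payoffs: Kira 0.0, Bob 0.0, Luca 0.0, Farrukh 0.0, Iris -27.0, Jamal 0.0.

Ranking the bids: Iris 48.1, then Bob 34.5, then Farrukh 21.7, then Luca 16.0, then Jamal 13.9, then Kira 7.1.
Iris has the top bid and wins; the price is the second-highest bid, 34.5.
Iris's payoff = 7.5 − 34.5 = -27.0. All other bidders lose, so their payoff is 0.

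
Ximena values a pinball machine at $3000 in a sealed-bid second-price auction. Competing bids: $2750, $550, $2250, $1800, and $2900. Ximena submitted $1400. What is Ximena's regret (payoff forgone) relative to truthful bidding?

The highest competing bid is $2900.
Bidding truthfully at $3000: Ximena has the top bid, wins, and pays the second-highest bid $2900. Payoff = $3000 − $2900 = $100.
Bidding $1400: the top bid is $2900 (a rival), so Ximena loses. Payoff = $0.
Regret = truthful payoff − actual payoff = $100 − $0 = $100.
This is the dominant-strategy logic: truthful bidding weakly beats any alternative.

Payoff forgone: $100.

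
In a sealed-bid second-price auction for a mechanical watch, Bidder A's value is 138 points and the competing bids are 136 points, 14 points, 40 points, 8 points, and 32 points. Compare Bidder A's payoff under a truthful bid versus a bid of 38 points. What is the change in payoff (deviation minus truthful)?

The highest competing bid is 136 points.
Bidding truthfully at 138 points: Bidder A has the top bid, wins, and pays the second-highest bid 136 points. Payoff = 138 points − 136 points = 2 points.
Bidding 38 points: the top bid is 136 points (a rival), so Bidder A loses. Payoff = 0 points.
Change = 0 points − 2 points = -2 points.

Payoff change: -2 points.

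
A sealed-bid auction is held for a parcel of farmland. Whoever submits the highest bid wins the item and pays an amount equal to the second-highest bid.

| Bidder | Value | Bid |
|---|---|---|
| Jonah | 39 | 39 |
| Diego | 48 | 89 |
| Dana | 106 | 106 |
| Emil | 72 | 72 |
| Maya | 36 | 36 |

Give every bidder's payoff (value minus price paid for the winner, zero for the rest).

Ranking the bids: Dana 106; Diego 89; Emil 72; Jonah 39; Maya 36.
Dana has the top bid and wins; the price is the second-highest bid, 89.
Dana's payoff = 106 − 89 = 17. All other bidders lose, so their payoff is 0.

Jonah 0, Diego 0, Dana 17, Emil 0, Maya 0.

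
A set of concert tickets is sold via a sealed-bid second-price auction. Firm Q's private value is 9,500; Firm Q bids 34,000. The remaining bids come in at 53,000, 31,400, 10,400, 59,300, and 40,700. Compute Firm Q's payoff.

Highest competing bid: 59,300.
Firm Q's bid 34,000 is not the highest, so Firm Q loses, pays nothing, and earns zero payoff.

0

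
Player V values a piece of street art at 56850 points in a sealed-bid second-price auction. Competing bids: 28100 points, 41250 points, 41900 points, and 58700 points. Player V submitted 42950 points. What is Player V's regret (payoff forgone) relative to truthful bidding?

0 points

The highest competing bid is 58700 points.
Bidding truthfully at 56850 points: the top bid is 58700 points (a rival), so Player V loses. Payoff = 0 points.
Bidding 42950 points: the top bid is 58700 points (a rival), so Player V loses. Payoff = 0 points.
Regret = truthful payoff − actual payoff = 0 points − 0 points = 0 points.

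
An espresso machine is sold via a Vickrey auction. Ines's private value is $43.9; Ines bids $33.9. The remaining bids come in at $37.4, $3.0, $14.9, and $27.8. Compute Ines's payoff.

Ines's payoff: $0.0.

Highest competing bid: $37.4.
Ines's bid $33.9 is not the highest, so Ines loses, pays nothing, and earns zero payoff.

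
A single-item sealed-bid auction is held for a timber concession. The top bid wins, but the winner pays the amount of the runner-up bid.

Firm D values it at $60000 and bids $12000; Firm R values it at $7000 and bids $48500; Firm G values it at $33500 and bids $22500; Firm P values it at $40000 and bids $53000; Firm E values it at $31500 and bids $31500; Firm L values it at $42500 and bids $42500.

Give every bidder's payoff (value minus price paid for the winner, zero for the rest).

Bids in descending order: Firm P $53000, then Firm R $48500, then Firm L $42500, then Firm E $31500, then Firm G $22500, then Firm D $12000.
Firm P has the top bid and wins; the price is the second-highest bid, $48500.
Firm P's payoff = $40000 − $48500 = -$8500. All other bidders lose, so their payoff is 0.

Firm D $0, Firm R $0, Firm G $0, Firm P -$8500, Firm E $0, Firm L $0.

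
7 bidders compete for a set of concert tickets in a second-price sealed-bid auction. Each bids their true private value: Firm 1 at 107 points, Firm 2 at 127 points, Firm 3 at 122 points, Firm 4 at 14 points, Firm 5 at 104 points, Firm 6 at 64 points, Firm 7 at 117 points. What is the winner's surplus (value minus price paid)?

Ordered from highest: Firm 2 127 points; Firm 3 122 points; Firm 7 117 points; Firm 1 107 points; Firm 5 104 points; Firm 6 64 points; Firm 4 14 points.
Firm 2 wins with the top bid and pays the second-highest, 122 points.
Surplus = 127 points − 122 points = 5 points.

Winner's surplus: 5 points.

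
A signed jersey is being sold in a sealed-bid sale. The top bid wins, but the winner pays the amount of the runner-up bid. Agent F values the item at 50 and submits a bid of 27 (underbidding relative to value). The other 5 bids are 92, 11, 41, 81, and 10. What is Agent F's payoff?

Payoff = 0.

Highest competing bid: 92.
Agent F's bid 27 is not the highest, so Agent F loses, pays nothing, and earns zero payoff.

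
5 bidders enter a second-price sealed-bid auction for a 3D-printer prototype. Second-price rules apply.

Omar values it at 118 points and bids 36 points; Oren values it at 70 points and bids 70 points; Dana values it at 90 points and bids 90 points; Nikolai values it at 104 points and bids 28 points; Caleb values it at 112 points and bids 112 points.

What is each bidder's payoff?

Ordered from highest: Caleb 112 points, then Dana 90 points, then Oren 70 points, then Omar 36 points, then Nikolai 28 points.
Caleb has the top bid and wins; the price is the second-highest bid, 90 points.
Caleb's payoff = 112 points − 90 points = 22 points. All other bidders lose, so their payoff is 0.

Payoffs: Omar 0 points, Oren 0 points, Dana 0 points, Nikolai 0 points, Caleb 22 points.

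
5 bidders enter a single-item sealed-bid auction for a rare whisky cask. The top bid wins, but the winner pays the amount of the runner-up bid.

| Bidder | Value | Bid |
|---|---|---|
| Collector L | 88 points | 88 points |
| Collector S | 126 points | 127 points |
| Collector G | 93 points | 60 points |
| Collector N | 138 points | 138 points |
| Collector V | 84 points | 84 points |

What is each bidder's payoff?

Sorted high to low: Collector N 138 points > Collector S 127 points > Collector L 88 points > Collector V 84 points > Collector G 60 points.
Collector N has the top bid and wins; the price is the second-highest bid, 127 points.
Collector N's payoff = 138 points − 127 points = 11 points. All other bidders lose, so their payoff is 0.

Collector L 0 points, Collector S 0 points, Collector G 0 points, Collector N 11 points, Collector V 0 points.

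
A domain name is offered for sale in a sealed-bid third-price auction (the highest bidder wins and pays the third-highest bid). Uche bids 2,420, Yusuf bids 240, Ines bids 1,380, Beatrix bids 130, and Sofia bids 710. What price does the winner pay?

710

Sorted high to low: Uche 2,420 > Ines 1,380 > Sofia 710 > Yusuf 240 > Beatrix 130.
Uche is the highest bidder, so Uche wins.
Under the third-price rule, the price is the third-highest bid: 710.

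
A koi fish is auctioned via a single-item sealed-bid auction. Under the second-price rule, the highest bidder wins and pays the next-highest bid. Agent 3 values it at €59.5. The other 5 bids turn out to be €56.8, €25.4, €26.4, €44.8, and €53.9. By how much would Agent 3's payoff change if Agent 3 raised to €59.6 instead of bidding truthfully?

€0.0

The highest competing bid is €56.8.
Bidding truthfully at €59.5: Agent 3 has the top bid, wins, and pays the second-highest bid €56.8. Payoff = €59.5 − €56.8 = €2.7.
Bidding €59.6: Agent 3 has the top bid, wins, and pays the second-highest bid €56.8. Payoff = €59.5 − €56.8 = €2.7.
Change = €2.7 − €2.7 = €0.0.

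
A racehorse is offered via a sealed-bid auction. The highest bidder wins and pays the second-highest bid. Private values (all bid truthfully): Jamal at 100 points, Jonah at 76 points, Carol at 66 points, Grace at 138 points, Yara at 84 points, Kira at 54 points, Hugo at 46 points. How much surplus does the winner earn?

Ranking the bids: Grace 138 points, then Jamal 100 points, then Yara 84 points, then Jonah 76 points, then Carol 66 points, then Kira 54 points, then Hugo 46 points.
Grace wins with the top bid and pays the second-highest, 100 points.
Surplus = 138 points − 100 points = 38 points.

38 points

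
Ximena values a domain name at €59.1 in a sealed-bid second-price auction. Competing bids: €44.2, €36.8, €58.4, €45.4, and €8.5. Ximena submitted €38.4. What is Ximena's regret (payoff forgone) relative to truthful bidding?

€0.7

The highest competing bid is €58.4.
Bidding truthfully at €59.1: Ximena has the top bid, wins, and pays the second-highest bid €58.4. Payoff = €59.1 − €58.4 = €0.7.
Bidding €38.4: the top bid is €58.4 (a rival), so Ximena loses. Payoff = €0.0.
Regret = truthful payoff − actual payoff = €0.7 − €0.0 = €0.7.
This is the dominant-strategy logic: truthful bidding weakly beats any alternative.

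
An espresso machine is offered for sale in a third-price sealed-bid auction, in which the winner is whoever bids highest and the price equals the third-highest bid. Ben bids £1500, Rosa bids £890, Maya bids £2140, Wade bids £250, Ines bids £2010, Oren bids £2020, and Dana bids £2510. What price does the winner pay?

Price paid: £2020.

Sorted high to low: Dana £2510, then Maya £2140, then Oren £2020, then Ines £2010, then Ben £1500, then Rosa £890, then Wade £250.
Dana is the highest bidder, so Dana wins.
Under the third-price rule, the price is the third-highest bid: £2020.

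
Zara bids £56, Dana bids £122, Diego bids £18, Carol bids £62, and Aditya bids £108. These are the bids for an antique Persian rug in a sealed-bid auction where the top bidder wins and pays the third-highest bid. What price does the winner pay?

Bids in descending order: Dana £122 > Aditya £108 > Carol £62 > Zara £56 > Diego £18.
Dana is the highest bidder, so Dana wins.
Under the third-price rule, the price is the third-highest bid: £62.

Price paid: £62.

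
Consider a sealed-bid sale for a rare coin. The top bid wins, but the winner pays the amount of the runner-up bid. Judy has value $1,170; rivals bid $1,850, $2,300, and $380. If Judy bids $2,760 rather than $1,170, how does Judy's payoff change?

The highest competing bid is $2,300.
Bidding truthfully at $1,170: the top bid is $2,300 (a rival), so Judy loses. Payoff = $0.
Bidding $2,760: Judy has the top bid, wins, and pays the second-highest bid $2,300. Payoff = $1,170 − $2,300 = -$1,130.
Change = -$1,130 − $0 = -$1,130.
This is the dominant-strategy logic: truthful bidding weakly beats any alternative.

-$1,130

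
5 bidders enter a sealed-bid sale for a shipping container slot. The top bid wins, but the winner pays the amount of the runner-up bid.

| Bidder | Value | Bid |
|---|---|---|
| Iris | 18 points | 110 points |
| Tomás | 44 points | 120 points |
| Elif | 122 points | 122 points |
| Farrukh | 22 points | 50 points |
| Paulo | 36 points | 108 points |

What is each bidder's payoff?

Iris 0 points, Tomás 0 points, Elif 2 points, Farrukh 0 points, Paulo 0 points.

Sorted high to low: Elif 122 points, then Tomás 120 points, then Iris 110 points, then Paulo 108 points, then Farrukh 50 points.
Elif has the top bid and wins; the price is the second-highest bid, 120 points.
Elif's payoff = 122 points − 120 points = 2 points. All other bidders lose, so their payoff is 0.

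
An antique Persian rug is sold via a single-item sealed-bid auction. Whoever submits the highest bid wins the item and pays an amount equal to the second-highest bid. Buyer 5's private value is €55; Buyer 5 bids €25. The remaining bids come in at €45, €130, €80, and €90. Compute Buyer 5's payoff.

€0

Highest competing bid: €130.
Buyer 5's bid €25 is not the highest, so Buyer 5 loses, pays nothing, and earns zero payoff.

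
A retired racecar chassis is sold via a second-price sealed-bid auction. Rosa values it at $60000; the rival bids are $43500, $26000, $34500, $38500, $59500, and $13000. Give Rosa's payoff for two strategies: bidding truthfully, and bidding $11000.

(a) $500  (b) $0

The highest competing bid is $59500.
Bidding truthfully at $60000: Rosa has the top bid, wins, and pays the second-highest bid $59500. Payoff = $60000 − $59500 = $500.
Bidding $11000: the top bid is $59500 (a rival), so Rosa loses. Payoff = $0.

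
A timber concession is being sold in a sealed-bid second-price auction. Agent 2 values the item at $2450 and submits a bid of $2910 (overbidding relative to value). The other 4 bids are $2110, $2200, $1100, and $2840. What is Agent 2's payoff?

Highest competing bid: $2840.
Agent 2's bid $2910 is the highest overall, so Agent 2 wins and pays the second-highest bid, $2840.
Payoff = value − price = $2450 − $2840 = -$390.
Overbidding won the item at a price above value — truthful bidding would have avoided this loss.

Payoff = -$390.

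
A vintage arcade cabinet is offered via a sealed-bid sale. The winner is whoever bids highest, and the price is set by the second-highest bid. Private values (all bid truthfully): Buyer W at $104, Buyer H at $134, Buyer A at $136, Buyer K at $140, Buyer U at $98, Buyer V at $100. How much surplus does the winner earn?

Bids in descending order: Buyer K $140 > Buyer A $136 > Buyer H $134 > Buyer W $104 > Buyer V $100 > Buyer U $98.
Buyer K wins with the top bid and pays the second-highest, $136.
Surplus = $140 − $136 = $4.

$4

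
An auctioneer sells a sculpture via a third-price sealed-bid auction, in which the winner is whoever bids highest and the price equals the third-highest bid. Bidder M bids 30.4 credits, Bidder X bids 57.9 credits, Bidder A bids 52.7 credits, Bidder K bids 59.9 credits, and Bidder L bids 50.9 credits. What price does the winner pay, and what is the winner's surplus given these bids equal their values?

Bids in descending order: Bidder K 59.9 credits > Bidder X 57.9 credits > Bidder A 52.7 credits > Bidder L 50.9 credits > Bidder M 30.4 credits.
Bidder K is the highest bidder, so Bidder K wins.
Under the third-price rule, the price is the third-highest bid: 52.7 credits.
Surplus = 59.9 credits − 52.7 credits = 7.2 credits.

The winner pays 52.7 credits for a surplus of 7.2 credits.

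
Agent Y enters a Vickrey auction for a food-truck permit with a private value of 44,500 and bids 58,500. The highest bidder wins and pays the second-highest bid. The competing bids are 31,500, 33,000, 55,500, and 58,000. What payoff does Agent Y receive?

Payoff = -13,500.

Highest competing bid: 58,000.
Agent Y's bid 58,500 is the highest overall, so Agent Y wins and pays the second-highest bid, 58,000.
Payoff = value − price = 44,500 − 58,000 = -13,500.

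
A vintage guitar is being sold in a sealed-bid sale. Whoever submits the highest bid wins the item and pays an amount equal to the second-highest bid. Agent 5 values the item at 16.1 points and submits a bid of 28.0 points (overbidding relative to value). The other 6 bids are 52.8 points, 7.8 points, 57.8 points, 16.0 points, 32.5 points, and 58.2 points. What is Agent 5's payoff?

Highest competing bid: 58.2 points.
Agent 5's bid 28.0 points is not the highest, so Agent 5 loses, pays nothing, and earns zero payoff.

Payoff = 0.0 points.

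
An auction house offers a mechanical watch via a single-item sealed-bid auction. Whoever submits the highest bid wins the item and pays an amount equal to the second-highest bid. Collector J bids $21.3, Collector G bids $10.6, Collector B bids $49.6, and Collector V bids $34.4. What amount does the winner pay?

Ranking the bids: Collector B $49.6 > Collector V $34.4 > Collector J $21.3 > Collector G $10.6.
Collector B has the highest bid, so Collector B wins.
The second-highest bid is $34.4, so that is what Collector B pays.

$34.4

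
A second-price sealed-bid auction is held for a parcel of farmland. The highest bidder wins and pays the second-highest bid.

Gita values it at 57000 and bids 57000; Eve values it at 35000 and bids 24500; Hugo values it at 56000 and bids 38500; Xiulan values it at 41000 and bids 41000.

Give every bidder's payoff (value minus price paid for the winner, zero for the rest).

Ranking the bids: Gita 57000; Xiulan 41000; Hugo 38500; Eve 24500.
Gita has the top bid and wins; the price is the second-highest bid, 41000.
Gita's payoff = 57000 − 41000 = 16000. All other bidders lose, so their payoff is 0.

Gita 16000, Eve 0, Hugo 0, Xiulan 0.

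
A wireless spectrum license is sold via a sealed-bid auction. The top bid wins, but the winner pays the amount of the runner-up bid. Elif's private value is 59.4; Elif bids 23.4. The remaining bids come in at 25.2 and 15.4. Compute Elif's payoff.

0.0

Highest competing bid: 25.2.
Elif's bid 23.4 is not the highest, so Elif loses, pays nothing, and earns zero payoff.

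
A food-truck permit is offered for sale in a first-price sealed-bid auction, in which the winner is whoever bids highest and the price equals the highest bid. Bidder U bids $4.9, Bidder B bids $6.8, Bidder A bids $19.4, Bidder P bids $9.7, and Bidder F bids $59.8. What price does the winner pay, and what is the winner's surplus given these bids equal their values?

Ranking the bids: Bidder F $59.8 > Bidder A $19.4 > Bidder P $9.7 > Bidder B $6.8 > Bidder U $4.9.
Bidder F is the highest bidder, so Bidder F wins.
Under the first-price rule, the price is the highest bid: $59.8.
Surplus = $59.8 − $59.8 = $0.0.

The winner pays $59.8 for a surplus of $0.0.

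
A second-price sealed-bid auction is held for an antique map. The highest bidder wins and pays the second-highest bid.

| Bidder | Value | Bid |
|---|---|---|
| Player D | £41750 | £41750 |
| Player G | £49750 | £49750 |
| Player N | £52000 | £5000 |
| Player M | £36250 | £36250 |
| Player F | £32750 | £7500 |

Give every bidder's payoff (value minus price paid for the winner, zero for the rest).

Player D £0, Player G £8000, Player N £0, Player M £0, Player F £0.

Bids in descending order: Player G £49750; Player D £41750; Player M £36250; Player F £7500; Player N £5000.
Player G has the top bid and wins; the price is the second-highest bid, £41750.
Player G's payoff = £49750 − £41750 = £8000. All other bidders lose, so their payoff is 0.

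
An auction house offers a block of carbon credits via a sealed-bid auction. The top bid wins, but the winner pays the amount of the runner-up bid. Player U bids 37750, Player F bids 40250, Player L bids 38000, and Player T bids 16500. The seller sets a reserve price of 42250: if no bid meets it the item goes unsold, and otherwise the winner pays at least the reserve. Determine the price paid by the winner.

Ranking the bids: Player F 40250 > Player L 38000 > Player U 37750 > Player T 16500.
The top bid 40250 is below the reserve 42250, so the item goes unsold and nothing is paid.

unsold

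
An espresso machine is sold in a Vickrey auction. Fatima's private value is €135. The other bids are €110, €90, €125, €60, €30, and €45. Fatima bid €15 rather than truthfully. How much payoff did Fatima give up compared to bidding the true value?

The highest competing bid is €125.
Bidding truthfully at €135: Fatima has the top bid, wins, and pays the second-highest bid €125. Payoff = €135 − €125 = €10.
Bidding €15: the top bid is €125 (a rival), so Fatima loses. Payoff = €0.
Regret = truthful payoff − actual payoff = €10 − €0 = €10.

Payoff forgone: €10.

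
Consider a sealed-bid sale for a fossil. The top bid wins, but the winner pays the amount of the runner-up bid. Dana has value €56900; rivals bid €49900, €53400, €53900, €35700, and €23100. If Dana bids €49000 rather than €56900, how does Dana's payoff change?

The highest competing bid is €53900.
Bidding truthfully at €56900: Dana has the top bid, wins, and pays the second-highest bid €53900. Payoff = €56900 − €53900 = €3000.
Bidding €49000: the top bid is €53900 (a rival), so Dana loses. Payoff = €0.
Change = €0 − €3000 = -€3000.
This is the dominant-strategy logic: truthful bidding weakly beats any alternative.

-€3000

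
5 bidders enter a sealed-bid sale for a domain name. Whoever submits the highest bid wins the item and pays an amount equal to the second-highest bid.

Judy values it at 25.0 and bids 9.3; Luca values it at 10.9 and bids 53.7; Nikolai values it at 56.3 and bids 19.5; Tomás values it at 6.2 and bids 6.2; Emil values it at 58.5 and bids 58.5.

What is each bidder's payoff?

Payoffs: Judy 0.0, Luca 0.0, Nikolai 0.0, Tomás 0.0, Emil 4.8.

Ranking the bids: Emil 58.5, then Luca 53.7, then Nikolai 19.5, then Judy 9.3, then Tomás 6.2.
Emil has the top bid and wins; the price is the second-highest bid, 53.7.
Emil's payoff = 58.5 − 53.7 = 4.8. All other bidders lose, so their payoff is 0.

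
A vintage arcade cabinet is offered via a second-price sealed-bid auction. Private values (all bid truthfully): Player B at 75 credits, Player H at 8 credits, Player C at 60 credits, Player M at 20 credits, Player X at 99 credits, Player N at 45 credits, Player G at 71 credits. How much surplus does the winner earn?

24 credits

Ordered from highest: Player X 99 credits > Player B 75 credits > Player G 71 credits > Player C 60 credits > Player N 45 credits > Player M 20 credits > Player H 8 credits.
Player X wins with the top bid and pays the second-highest, 75 credits.
Surplus = 99 credits − 75 credits = 24 credits.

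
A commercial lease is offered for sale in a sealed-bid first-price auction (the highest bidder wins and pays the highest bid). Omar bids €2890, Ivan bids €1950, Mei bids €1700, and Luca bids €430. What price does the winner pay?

Price paid: €2890.

Ordered from highest: Omar €2890, then Ivan €1950, then Mei €1700, then Luca €430.
Omar is the highest bidder, so Omar wins.
Under the first-price rule, the price is the highest bid: €2890.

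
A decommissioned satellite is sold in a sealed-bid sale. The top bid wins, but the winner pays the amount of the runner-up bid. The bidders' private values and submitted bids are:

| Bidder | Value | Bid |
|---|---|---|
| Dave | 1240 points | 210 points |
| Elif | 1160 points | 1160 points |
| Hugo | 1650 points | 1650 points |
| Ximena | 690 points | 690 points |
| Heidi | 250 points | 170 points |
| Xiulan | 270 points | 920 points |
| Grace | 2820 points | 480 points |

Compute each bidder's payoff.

Ordered from highest: Hugo 1650 points; Elif 1160 points; Xiulan 920 points; Ximena 690 points; Grace 480 points; Dave 210 points; Heidi 170 points.
Hugo has the top bid and wins; the price is the second-highest bid, 1160 points.
Hugo's payoff = 1650 points − 1160 points = 490 points. All other bidders lose, so their payoff is 0.

Payoffs: Dave 0 points, Elif 0 points, Hugo 490 points, Ximena 0 points, Heidi 0 points, Xiulan 0 points, Grace 0 points.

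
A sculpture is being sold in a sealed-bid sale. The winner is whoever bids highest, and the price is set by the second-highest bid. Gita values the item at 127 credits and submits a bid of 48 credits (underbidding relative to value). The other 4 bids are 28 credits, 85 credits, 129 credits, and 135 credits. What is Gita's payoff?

Highest competing bid: 135 credits.
Gita's bid 48 credits is not the highest, so Gita loses, pays nothing, and earns zero payoff.

0 credits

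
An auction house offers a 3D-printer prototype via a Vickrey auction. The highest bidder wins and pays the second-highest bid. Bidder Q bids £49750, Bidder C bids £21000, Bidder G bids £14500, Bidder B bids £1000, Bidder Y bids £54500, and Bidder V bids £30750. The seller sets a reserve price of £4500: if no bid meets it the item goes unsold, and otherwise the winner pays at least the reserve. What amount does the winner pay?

The winner pays £49750.

Ordered from highest: Bidder Y £54500, then Bidder Q £49750, then Bidder V £30750, then Bidder C £21000, then Bidder G £14500, then Bidder B £1000.
Bidder Y has the highest bid, so Bidder Y wins.
The second-highest bid is £49750, which exceeds the reserve, so that sets the price.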